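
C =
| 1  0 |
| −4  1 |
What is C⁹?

[[1, 0], [−36, 1]]

C = I + N where N = [[0, 0], [−4, 0]] is strictly lower-triangular, so N² = 0.
(I + N)⁹ = I + 9·N = [[1, 0], [−36, 1]].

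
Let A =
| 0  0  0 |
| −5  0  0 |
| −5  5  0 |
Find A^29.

A is strictly triangular, hence nilpotent: A^3 = 0, so A^29 = 0.

[[0, 0, 0], [0, 0, 0], [0, 0, 0]]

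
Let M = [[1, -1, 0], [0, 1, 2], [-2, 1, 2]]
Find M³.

[[5, -5, -8], [-16, 13, 18], [-18, 17, 22]]

M² = [[1, -2, -2], [-4, 3, 6], [-6, 5, 6]]
M³ = [[5, -5, -8], [-16, 13, 18], [-18, 17, 22]]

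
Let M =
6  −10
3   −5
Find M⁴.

[[6, −10], [3, −5]]

M² = M (a projection; rank 1, trace 1), so M⁴ = M.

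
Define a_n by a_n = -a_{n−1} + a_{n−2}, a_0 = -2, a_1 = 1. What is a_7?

With companion matrix B = [[-1, 1], [1, 0]], [a_n, a_{n−1}]ᵀ = B·[a_{n−1}, a_{n−2}]ᵀ, so [a_7, a_6]ᵀ = B⁶·[a_1, a_0]ᵀ.
B⁶ = [[13, -8], [-8, 5]], giving [a_7, a_6]ᵀ = [[29], [-18]].

29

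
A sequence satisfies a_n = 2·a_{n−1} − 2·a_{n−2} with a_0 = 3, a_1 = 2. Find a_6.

With companion matrix T = [[2, −2], [1, 0]], [a_n, a_{n−1}]ᵀ = T·[a_{n−1}, a_{n−2}]ᵀ, so [a_6, a_5]ᵀ = T^5·[a_1, a_0]ᵀ.
T^5 = [[−8, 8], [−4, 0]], giving [a_6, a_5]ᵀ = [[8], [−8]].

8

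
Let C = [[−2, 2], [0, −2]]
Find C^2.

[[4, −8], [0, 4]]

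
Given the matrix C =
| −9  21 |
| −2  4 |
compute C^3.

[[−141, 399], [−38, 106]]

tr C = −5 and det C = 6, so the characteristic polynomial is λ² − (−5)λ + (6) with roots −2 and −3.
Eigenvectors give P = [[3, −7], [1, −2]] with P⁻¹ = [[−2, 7], [−1, 3]], and C = P·diag(−2, −3)·P⁻¹.
Then C^3 = P·diag(−8, −27)·P⁻¹ = [[−24, 189], [−8, 54]] · [[−2, 7], [−1, 3]] = [[−141, 399], [−38, 106]].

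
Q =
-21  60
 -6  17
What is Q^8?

tr Q = -4 and det Q = 3, so the characteristic polynomial is λ² − (-4)λ + (3) with roots -1 and -3.
Eigenvectors give P = [[-3, 10], [-1, 3]] with P⁻¹ = [[3, -10], [1, -3]], and Q = P·diag(-1, -3)·P⁻¹.
Then Q^8 = P·diag(1, 6561)·P⁻¹ = [[-3, 65610], [-1, 19683]] · [[3, -10], [1, -3]] = [[65601, -196800], [19680, -59039]].

[[65601, -196800], [19680, -59039]]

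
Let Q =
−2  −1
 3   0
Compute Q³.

Q² = [[1, 2], [−6, −3]]
Q³ = [[4, −1], [3, 6]]

[[4, −1], [3, 6]]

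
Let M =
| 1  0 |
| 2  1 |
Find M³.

M = I + N where N = [[0, 0], [2, 0]] is strictly lower-triangular, so N² = 0.
(I + N)³ = I + 3·N = [[1, 0], [6, 1]].

[[1, 0], [6, 1]]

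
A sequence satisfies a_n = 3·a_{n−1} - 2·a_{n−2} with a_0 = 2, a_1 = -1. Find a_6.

With companion matrix Q = [[3, -2], [1, 0]], [a_n, a_{n−1}]ᵀ = Q·[a_{n−1}, a_{n−2}]ᵀ, so [a_6, a_5]ᵀ = Q^5·[a_1, a_0]ᵀ.
Q^5 = [[63, -62], [31, -30]], giving [a_6, a_5]ᵀ = [[-187], [-91]].

-187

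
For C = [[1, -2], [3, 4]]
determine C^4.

C^2 = [[-5, -10], [15, 10]]
C^3 = [[-35, -30], [45, 10]]
C^4 = [[-125, -50], [75, -50]]

[[-125, -50], [75, -50]]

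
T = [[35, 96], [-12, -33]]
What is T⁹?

[[177155, 472416], [-59052, -157473]]

tr T = 2 and det T = -3, so the characteristic polynomial is λ² − (2)λ + (-3) with roots 3 and -1.
Eigenvectors give P = [[3, -8], [-1, 3]] with P⁻¹ = [[3, 8], [1, 3]], and T = P·diag(3, -1)·P⁻¹.
Then T⁹ = P·diag(19683, -1)·P⁻¹ = [[59049, 8], [-19683, -3]] · [[3, 8], [1, 3]] = [[177155, 472416], [-59052, -157473]].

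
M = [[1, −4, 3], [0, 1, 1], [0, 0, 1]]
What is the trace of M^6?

3

M = I + N where N = [[0, −4, 3], [0, 0, 1], [0, 0, 0]] is strictly upper-triangular, so N^3 = 0.
(I + N)^6 = I + 6·N + 15·N^2 = [[1, −24, −42], [0, 1, 6], [0, 0, 1]].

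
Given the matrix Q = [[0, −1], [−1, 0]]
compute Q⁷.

Q² = I (check: tr Q = 0 and det Q = −1), so Q⁷ = Q since 7 is odd.

[[0, −1], [−1, 0]]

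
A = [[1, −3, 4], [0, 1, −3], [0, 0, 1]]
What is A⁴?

A = I + N where N = [[0, −3, 4], [0, 0, −3], [0, 0, 0]] is strictly upper-triangular, so N³ = 0.
(I + N)⁴ = I + 4·N + 6·N² = [[1, −12, 70], [0, 1, −12], [0, 0, 1]].

[[1, −12, 70], [0, 1, −12], [0, 0, 1]]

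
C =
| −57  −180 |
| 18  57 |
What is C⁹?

[[−373977, −1180980], [118098, 373977]]

tr C = 0 and det C = −9, so the characteristic polynomial is λ² − (0)λ + (−9) with roots 3 and −3.
Eigenvectors give P = [[−3, 10], [1, −3]] with P⁻¹ = [[3, 10], [1, 3]], and C = P·diag(3, −3)·P⁻¹.
Then C⁹ = P·diag(19683, −19683)·P⁻¹ = [[−59049, −196830], [19683, 59049]] · [[3, 10], [1, 3]] = [[−373977, −1180980], [118098, 373977]].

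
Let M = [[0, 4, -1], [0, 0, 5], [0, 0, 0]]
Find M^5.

M is strictly triangular, hence nilpotent: M^3 = 0, so M^5 = 0.

[[0, 0, 0], [0, 0, 0], [0, 0, 0]]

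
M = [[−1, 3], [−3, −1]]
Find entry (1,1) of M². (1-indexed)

−8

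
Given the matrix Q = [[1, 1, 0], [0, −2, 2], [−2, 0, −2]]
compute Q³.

[[−3, 3, −6], [12, −12, 24], [−6, 6, −12]]

Q² = [[1, −1, 2], [−4, 4, −8], [2, −2, 4]]
Q³ = [[−3, 3, −6], [12, −12, 24], [−6, 6, −12]]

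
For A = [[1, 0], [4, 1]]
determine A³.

[[1, 0], [12, 1]]

A = I + N where N = [[0, 0], [4, 0]] is strictly lower-triangular, so N² = 0.
(I + N)³ = I + 3·N = [[1, 0], [12, 1]].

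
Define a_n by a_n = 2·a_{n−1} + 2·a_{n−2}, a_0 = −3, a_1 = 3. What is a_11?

With companion matrix C = [[2, 2], [1, 0]], [a_n, a_{n−1}]ᵀ = C·[a_{n−1}, a_{n−2}]ᵀ, so [a_11, a_10]ᵀ = C¹⁰·[a_1, a_0]ᵀ.
C¹⁰ = [[18272, 13376], [6688, 4896]], giving [a_11, a_10]ᵀ = [[14688], [5376]].

14688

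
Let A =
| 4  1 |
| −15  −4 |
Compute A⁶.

[[1, 0], [0, 1]]

A² = I (check: tr A = 0 and det A = −1), so A⁶ = I since 6 is even.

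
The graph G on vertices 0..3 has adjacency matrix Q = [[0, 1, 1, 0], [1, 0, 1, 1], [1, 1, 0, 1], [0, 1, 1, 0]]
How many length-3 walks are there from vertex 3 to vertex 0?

2

The number of length-3 walks from vertex 3 to vertex 0 is entry (3,0) of Q³, where Q is the adjacency matrix.
Q² = [[2, 1, 1, 2], [1, 3, 2, 1], [1, 2, 3, 1], [2, 1, 1, 2]]
Q³ = [[2, 5, 5, 2], [5, 4, 5, 5], [5, 5, 4, 5], [2, 5, 5, 2]]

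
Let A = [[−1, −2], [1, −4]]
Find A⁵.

tr A = −5 and det A = 6, so the characteristic polynomial is λ² − (−5)λ + (6) with roots −2 and −3.
Eigenvectors give P = [[2, −1], [1, −1]] with P⁻¹ = [[1, −1], [1, −2]], and A = P·diag(−2, −3)·P⁻¹.
Then A⁵ = P·diag(−32, −243)·P⁻¹ = [[−64, 243], [−32, 243]] · [[1, −1], [1, −2]] = [[179, −422], [211, −454]].

[[179, −422], [211, −454]]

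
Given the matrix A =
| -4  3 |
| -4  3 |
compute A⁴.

[[4, -3], [4, -3]]

A² = [[4, -3], [4, -3]]
A³ = [[-4, 3], [-4, 3]]
A⁴ = [[4, -3], [4, -3]]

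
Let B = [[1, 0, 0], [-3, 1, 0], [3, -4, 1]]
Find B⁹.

[[1, 0, 0], [-27, 1, 0], [459, -36, 1]]

B = I + N where N = [[0, 0, 0], [-3, 0, 0], [3, -4, 0]] is strictly lower-triangular, so N³ = 0.
(I + N)⁹ = I + 9·N + 36·N² = [[1, 0, 0], [-27, 1, 0], [459, -36, 1]].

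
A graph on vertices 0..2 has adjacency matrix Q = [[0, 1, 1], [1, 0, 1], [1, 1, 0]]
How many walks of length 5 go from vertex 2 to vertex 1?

11

The number of length-5 walks from vertex 2 to vertex 1 is entry (2,1) of Q^5, where Q is the adjacency matrix.
Q^2 = [[2, 1, 1], [1, 2, 1], [1, 1, 2]]
Q^3 = [[2, 3, 3], [3, 2, 3], [3, 3, 2]]
Q^4 = [[6, 5, 5], [5, 6, 5], [5, 5, 6]]
Q^5 = [[10, 11, 11], [11, 10, 11], [11, 11, 10]]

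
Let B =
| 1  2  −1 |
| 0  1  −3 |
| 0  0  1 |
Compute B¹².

[[1, 24, −408], [0, 1, −36], [0, 0, 1]]

B = I + N where N = [[0, 2, −1], [0, 0, −3], [0, 0, 0]] is strictly upper-triangular, so N³ = 0.
(I + N)¹² = I + 12·N + 66·N² = [[1, 24, −408], [0, 1, −36], [0, 0, 1]].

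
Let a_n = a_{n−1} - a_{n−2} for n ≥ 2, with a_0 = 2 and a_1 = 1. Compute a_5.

With companion matrix Q = [[1, -1], [1, 0]], [a_n, a_{n−1}]ᵀ = Q·[a_{n−1}, a_{n−2}]ᵀ, so [a_5, a_4]ᵀ = Q^4·[a_1, a_0]ᵀ.
Q^4 = [[-1, 1], [-1, 0]], giving [a_5, a_4]ᵀ = [[1], [-1]].

1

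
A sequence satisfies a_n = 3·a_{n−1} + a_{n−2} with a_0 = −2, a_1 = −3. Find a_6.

−1298

With companion matrix B = [[3, 1], [1, 0]], [a_n, a_{n−1}]ᵀ = B·[a_{n−1}, a_{n−2}]ᵀ, so [a_6, a_5]ᵀ = B^5·[a_1, a_0]ᵀ.
B^5 = [[360, 109], [109, 33]], giving [a_6, a_5]ᵀ = [[−1298], [−393]].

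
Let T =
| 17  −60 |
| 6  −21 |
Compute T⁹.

[[177137, −590460], [59046, −196821]]

tr T = −4 and det T = 3, so the characteristic polynomial is λ² − (−4)λ + (3) with roots −1 and −3.
Eigenvectors give P = [[10, 3], [3, 1]] with P⁻¹ = [[1, −3], [−3, 10]], and T = P·diag(−1, −3)·P⁻¹.
Then T⁹ = P·diag(−1, −19683)·P⁻¹ = [[−10, −59049], [−3, −19683]] · [[1, −3], [−3, 10]] = [[177137, −590460], [59046, −196821]].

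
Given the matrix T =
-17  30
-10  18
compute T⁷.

tr T = 1 and det T = -6, so the characteristic polynomial is λ² − (1)λ + (-6) with roots -2 and 3.
Eigenvectors give P = [[2, -3], [1, -2]] with P⁻¹ = [[2, -3], [1, -2]], and T = P·diag(-2, 3)·P⁻¹.
Then T⁷ = P·diag(-128, 2187)·P⁻¹ = [[-256, -6561], [-128, -4374]] · [[2, -3], [1, -2]] = [[-7073, 13890], [-4630, 9132]].

[[-7073, 13890], [-4630, 9132]]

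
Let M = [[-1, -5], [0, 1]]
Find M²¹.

[[-1, -5], [0, 1]]

M² = I (check: tr M = 0 and det M = -1), so M²¹ = M since 21 is odd.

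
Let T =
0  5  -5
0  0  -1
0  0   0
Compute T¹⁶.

[[0, 0, 0], [0, 0, 0], [0, 0, 0]]

T is strictly triangular, hence nilpotent: T³ = 0, so T¹⁶ = 0.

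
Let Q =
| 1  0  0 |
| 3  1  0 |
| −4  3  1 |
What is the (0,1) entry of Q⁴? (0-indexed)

Q = I + N where N = [[0, 0, 0], [3, 0, 0], [−4, 3, 0]] is strictly lower-triangular, so N³ = 0.
(I + N)⁴ = I + 4·N + 6·N² = [[1, 0, 0], [12, 1, 0], [38, 12, 1]].

0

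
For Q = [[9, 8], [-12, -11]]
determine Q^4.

tr Q = -2 and det Q = -3, so the characteristic polynomial is λ² − (-2)λ + (-3) with roots 1 and -3.
Eigenvectors give P = [[1, -2], [-1, 3]] with P⁻¹ = [[3, 2], [1, 1]], and Q = P·diag(1, -3)·P⁻¹.
Then Q^4 = P·diag(1, 81)·P⁻¹ = [[1, -162], [-1, 243]] · [[3, 2], [1, 1]] = [[-159, -160], [240, 241]].

[[-159, -160], [240, 241]]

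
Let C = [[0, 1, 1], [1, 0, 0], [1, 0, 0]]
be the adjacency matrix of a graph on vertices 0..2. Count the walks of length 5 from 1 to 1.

0

The number of length-5 walks from vertex 1 to vertex 1 is entry (1,1) of C⁵, where C is the adjacency matrix.
C² = [[2, 0, 0], [0, 1, 1], [0, 1, 1]]
C³ = [[0, 2, 2], [2, 0, 0], [2, 0, 0]]
C⁴ = [[4, 0, 0], [0, 2, 2], [0, 2, 2]]
C⁵ = [[0, 4, 4], [4, 0, 0], [4, 0, 0]]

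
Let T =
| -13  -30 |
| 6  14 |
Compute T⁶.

tr T = 1 and det T = -2, so the characteristic polynomial is λ² − (1)λ + (-2) with roots 2 and -1.
Eigenvectors give P = [[-2, 5], [1, -2]] with P⁻¹ = [[2, 5], [1, 2]], and T = P·diag(2, -1)·P⁻¹.
Then T⁶ = P·diag(64, 1)·P⁻¹ = [[-128, 5], [64, -2]] · [[2, 5], [1, 2]] = [[-251, -630], [126, 316]].

[[-251, -630], [126, 316]]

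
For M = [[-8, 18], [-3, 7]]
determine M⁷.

tr M = -1 and det M = -2, so the characteristic polynomial is λ² − (-1)λ + (-2) with roots 1 and -2.
Eigenvectors give P = [[-2, -3], [-1, -1]] with P⁻¹ = [[1, -3], [-1, 2]], and M = P·diag(1, -2)·P⁻¹.
Then M⁷ = P·diag(1, -128)·P⁻¹ = [[-2, 384], [-1, 128]] · [[1, -3], [-1, 2]] = [[-386, 774], [-129, 259]].

[[-386, 774], [-129, 259]]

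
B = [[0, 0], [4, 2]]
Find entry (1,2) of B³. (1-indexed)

0

B² = [[0, 0], [8, 4]]
B³ = [[0, 0], [16, 8]]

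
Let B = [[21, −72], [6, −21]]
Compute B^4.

tr B = 0 and det B = −9, so the characteristic polynomial is λ² − (0)λ + (−9) with roots 3 and −3.
Eigenvectors give P = [[4, 3], [1, 1]] with P⁻¹ = [[1, −3], [−1, 4]], and B = P·diag(3, −3)·P⁻¹.
Then B^4 = P·diag(81, 81)·P⁻¹ = [[324, 243], [81, 81]] · [[1, −3], [−1, 4]] = [[81, 0], [0, 81]].

[[81, 0], [0, 81]]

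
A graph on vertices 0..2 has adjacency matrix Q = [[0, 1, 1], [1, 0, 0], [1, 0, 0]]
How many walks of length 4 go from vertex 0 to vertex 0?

4

The number of length-4 walks from vertex 0 to vertex 0 is entry (0,0) of Q^4, where Q is the adjacency matrix.
Q^2 = [[2, 0, 0], [0, 1, 1], [0, 1, 1]]
Q^3 = [[0, 2, 2], [2, 0, 0], [2, 0, 0]]
Q^4 = [[4, 0, 0], [0, 2, 2], [0, 2, 2]]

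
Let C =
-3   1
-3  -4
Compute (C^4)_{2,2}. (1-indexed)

22

C^2 = [[6, -7], [21, 13]]
C^3 = [[3, 34], [-102, -31]]
C^4 = [[-111, -133], [399, 22]]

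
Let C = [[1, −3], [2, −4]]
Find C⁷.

tr C = −3 and det C = 2, so the characteristic polynomial is λ² − (−3)λ + (2) with roots −1 and −2.
Eigenvectors give P = [[3, 1], [2, 1]] with P⁻¹ = [[1, −1], [−2, 3]], and C = P·diag(−1, −2)·P⁻¹.
Then C⁷ = P·diag(−1, −128)·P⁻¹ = [[−3, −128], [−2, −128]] · [[1, −1], [−2, 3]] = [[253, −381], [254, −382]].

[[253, −381], [254, −382]]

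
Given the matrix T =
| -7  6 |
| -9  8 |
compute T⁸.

[[-509, 510], [-765, 766]]

tr T = 1 and det T = -2, so the characteristic polynomial is λ² − (1)λ + (-2) with roots -1 and 2.
Eigenvectors give P = [[1, -2], [1, -3]] with P⁻¹ = [[3, -2], [1, -1]], and T = P·diag(-1, 2)·P⁻¹.
Then T⁸ = P·diag(1, 256)·P⁻¹ = [[1, -512], [1, -768]] · [[3, -2], [1, -1]] = [[-509, 510], [-765, 766]].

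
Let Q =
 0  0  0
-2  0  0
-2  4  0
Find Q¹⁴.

Q is strictly triangular, hence nilpotent: Q³ = 0, so Q¹⁴ = 0.

[[0, 0, 0], [0, 0, 0], [0, 0, 0]]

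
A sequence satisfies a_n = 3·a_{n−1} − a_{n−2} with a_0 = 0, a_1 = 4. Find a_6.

With companion matrix T = [[3, −1], [1, 0]], [a_n, a_{n−1}]ᵀ = T·[a_{n−1}, a_{n−2}]ᵀ, so [a_6, a_5]ᵀ = T⁵·[a_1, a_0]ᵀ.
T⁵ = [[144, −55], [55, −21]], giving [a_6, a_5]ᵀ = [[576], [220]].

576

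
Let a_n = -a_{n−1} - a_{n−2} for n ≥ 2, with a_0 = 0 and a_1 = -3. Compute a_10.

With companion matrix C = [[-1, -1], [1, 0]], [a_n, a_{n−1}]ᵀ = C·[a_{n−1}, a_{n−2}]ᵀ, so [a_10, a_9]ᵀ = C⁹·[a_1, a_0]ᵀ.
C⁹ = [[1, 0], [0, 1]], giving [a_10, a_9]ᵀ = [[-3], [0]].

-3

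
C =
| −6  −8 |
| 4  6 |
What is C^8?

tr C = 0 and det C = −4, so the characteristic polynomial is λ² − (0)λ + (−4) with roots 2 and −2.
Eigenvectors give P = [[−1, −2], [1, 1]] with P⁻¹ = [[1, 2], [−1, −1]], and C = P·diag(2, −2)·P⁻¹.
Then C^8 = P·diag(256, 256)·P⁻¹ = [[−256, −512], [256, 256]] · [[1, 2], [−1, −1]] = [[256, 0], [0, 256]].

[[256, 0], [0, 256]]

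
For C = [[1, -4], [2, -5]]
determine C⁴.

tr C = -4 and det C = 3, so the characteristic polynomial is λ² − (-4)λ + (3) with roots -3 and -1.
Eigenvectors give P = [[-1, 2], [-1, 1]] with P⁻¹ = [[1, -2], [1, -1]], and C = P·diag(-3, -1)·P⁻¹.
Then C⁴ = P·diag(81, 1)·P⁻¹ = [[-81, 2], [-81, 1]] · [[1, -2], [1, -1]] = [[-79, 160], [-80, 161]].

[[-79, 160], [-80, 161]]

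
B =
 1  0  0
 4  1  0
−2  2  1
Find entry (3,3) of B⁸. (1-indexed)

1

B = I + N where N = [[0, 0, 0], [4, 0, 0], [−2, 2, 0]] is strictly lower-triangular, so N³ = 0.
(I + N)⁸ = I + 8·N + 28·N² = [[1, 0, 0], [32, 1, 0], [208, 16, 1]].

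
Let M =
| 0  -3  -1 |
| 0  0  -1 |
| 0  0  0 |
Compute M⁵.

[[0, 0, 0], [0, 0, 0], [0, 0, 0]]

M is strictly triangular, hence nilpotent: M³ = 0, so M⁵ = 0.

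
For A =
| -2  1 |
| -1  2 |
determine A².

[[3, 0], [0, 3]]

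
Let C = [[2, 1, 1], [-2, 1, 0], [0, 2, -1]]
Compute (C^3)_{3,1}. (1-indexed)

-8

C^2 = [[2, 5, 1], [-6, -1, -2], [-4, 0, 1]]
C^3 = [[-6, 9, 1], [-10, -11, -4], [-8, -2, -5]]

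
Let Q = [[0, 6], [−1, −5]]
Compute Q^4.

tr Q = −5 and det Q = 6, so the characteristic polynomial is λ² − (−5)λ + (6) with roots −3 and −2.
Eigenvectors give P = [[−2, −3], [1, 1]] with P⁻¹ = [[1, 3], [−1, −2]], and Q = P·diag(−3, −2)·P⁻¹.
Then Q^4 = P·diag(81, 16)·P⁻¹ = [[−162, −48], [81, 16]] · [[1, 3], [−1, −2]] = [[−114, −390], [65, 211]].

[[−114, −390], [65, 211]]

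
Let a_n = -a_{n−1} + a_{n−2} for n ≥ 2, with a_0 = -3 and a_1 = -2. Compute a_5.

With companion matrix M = [[-1, 1], [1, 0]], [a_n, a_{n−1}]ᵀ = M·[a_{n−1}, a_{n−2}]ᵀ, so [a_5, a_4]ᵀ = M^4·[a_1, a_0]ᵀ.
M^4 = [[5, -3], [-3, 2]], giving [a_5, a_4]ᵀ = [[-1], [0]].

-1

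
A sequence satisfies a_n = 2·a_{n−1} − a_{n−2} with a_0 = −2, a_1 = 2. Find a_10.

With companion matrix A = [[2, −1], [1, 0]], [a_n, a_{n−1}]ᵀ = A·[a_{n−1}, a_{n−2}]ᵀ, so [a_10, a_9]ᵀ = A⁹·[a_1, a_0]ᵀ.
A⁹ = [[10, −9], [9, −8]], giving [a_10, a_9]ᵀ = [[38], [34]].

38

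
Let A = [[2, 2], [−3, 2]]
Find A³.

A² = [[−2, 8], [−12, −2]]
A³ = [[−28, 12], [−18, −28]]

[[−28, 12], [−18, −28]]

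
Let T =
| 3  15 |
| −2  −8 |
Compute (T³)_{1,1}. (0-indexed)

−122

tr T = −5 and det T = 6, so the characteristic polynomial is λ² − (−5)λ + (6) with roots −2 and −3.
Eigenvectors give P = [[3, −5], [−1, 2]] with P⁻¹ = [[2, 5], [1, 3]], and T = P·diag(−2, −3)·P⁻¹.
Then T³ = P·diag(−8, −27)·P⁻¹ = [[−24, 135], [8, −54]] · [[2, 5], [1, 3]] = [[87, 285], [−38, −122]].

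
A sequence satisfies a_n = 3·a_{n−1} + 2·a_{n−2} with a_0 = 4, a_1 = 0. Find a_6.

With companion matrix Q = [[3, 2], [1, 0]], [a_n, a_{n−1}]ᵀ = Q·[a_{n−1}, a_{n−2}]ᵀ, so [a_6, a_5]ᵀ = Q⁵·[a_1, a_0]ᵀ.
Q⁵ = [[495, 278], [139, 78]], giving [a_6, a_5]ᵀ = [[1112], [312]].

1112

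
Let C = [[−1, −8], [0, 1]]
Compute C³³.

[[−1, −8], [0, 1]]

C² = I (check: tr C = 0 and det C = −1), so C³³ = C since 33 is odd.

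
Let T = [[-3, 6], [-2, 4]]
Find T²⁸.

T² = T (a projection; rank 1, trace 1), so T²⁸ = T.

[[-3, 6], [-2, 4]]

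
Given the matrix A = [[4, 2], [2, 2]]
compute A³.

[[104, 64], [64, 40]]

A² = [[20, 12], [12, 8]]
A³ = [[104, 64], [64, 40]]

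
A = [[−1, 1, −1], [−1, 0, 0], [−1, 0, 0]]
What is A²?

[[1, −1, 1], [1, −1, 1], [1, −1, 1]]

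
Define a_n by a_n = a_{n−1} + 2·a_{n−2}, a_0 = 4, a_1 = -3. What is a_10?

345

With companion matrix T = [[1, 2], [1, 0]], [a_n, a_{n−1}]ᵀ = T·[a_{n−1}, a_{n−2}]ᵀ, so [a_10, a_9]ᵀ = T⁹·[a_1, a_0]ᵀ.
T⁹ = [[341, 342], [171, 170]], giving [a_10, a_9]ᵀ = [[345], [167]].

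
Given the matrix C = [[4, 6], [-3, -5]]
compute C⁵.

[[34, 66], [-33, -65]]

tr C = -1 and det C = -2, so the characteristic polynomial is λ² − (-1)λ + (-2) with roots 1 and -2.
Eigenvectors give P = [[2, -1], [-1, 1]] with P⁻¹ = [[1, 1], [1, 2]], and C = P·diag(1, -2)·P⁻¹.
Then C⁵ = P·diag(1, -32)·P⁻¹ = [[2, 32], [-1, -32]] · [[1, 1], [1, 2]] = [[34, 66], [-33, -65]].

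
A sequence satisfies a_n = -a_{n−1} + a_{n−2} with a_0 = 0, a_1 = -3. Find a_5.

-15

With companion matrix B = [[-1, 1], [1, 0]], [a_n, a_{n−1}]ᵀ = B·[a_{n−1}, a_{n−2}]ᵀ, so [a_5, a_4]ᵀ = B⁴·[a_1, a_0]ᵀ.
B⁴ = [[5, -3], [-3, 2]], giving [a_5, a_4]ᵀ = [[-15], [9]].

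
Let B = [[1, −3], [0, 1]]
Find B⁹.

B = I + N where N = [[0, −3], [0, 0]] is strictly upper-triangular, so N² = 0.
(I + N)⁹ = I + 9·N = [[1, −27], [0, 1]].

[[1, −27], [0, 1]]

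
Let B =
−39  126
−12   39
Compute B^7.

[[−28431, 91854], [−8748, 28431]]

tr B = 0 and det B = −9, so the characteristic polynomial is λ² − (0)λ + (−9) with roots 3 and −3.
Eigenvectors give P = [[3, 7], [1, 2]] with P⁻¹ = [[−2, 7], [1, −3]], and B = P·diag(3, −3)·P⁻¹.
Then B^7 = P·diag(2187, −2187)·P⁻¹ = [[6561, −15309], [2187, −4374]] · [[−2, 7], [1, −3]] = [[−28431, 91854], [−8748, 28431]].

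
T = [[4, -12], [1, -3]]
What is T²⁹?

[[4, -12], [1, -3]]

T² = T (a projection; rank 1, trace 1), so T²⁹ = T.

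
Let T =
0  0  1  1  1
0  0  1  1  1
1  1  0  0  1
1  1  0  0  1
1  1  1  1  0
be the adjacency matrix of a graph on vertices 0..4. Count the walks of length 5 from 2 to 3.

The number of length-5 walks from vertex 2 to vertex 3 is entry (2,3) of T^5, where T is the adjacency matrix.
T^2 = [[3, 3, 1, 1, 2], [3, 3, 1, 1, 2], [1, 1, 3, 3, 2], [1, 1, 3, 3, 2], [2, 2, 2, 2, 4]]
T^3 = [[4, 4, 8, 8, 8], [4, 4, 8, 8, 8], [8, 8, 4, 4, 8], [8, 8, 4, 4, 8], [8, 8, 8, 8, 8]]
T^4 = [[24, 24, 16, 16, 24], [24, 24, 16, 16, 24], [16, 16, 24, 24, 24], [16, 16, 24, 24, 24], [24, 24, 24, 24, 32]]
T^5 = [[56, 56, 72, 72, 80], [56, 56, 72, 72, 80], [72, 72, 56, 56, 80], [72, 72, 56, 56, 80], [80, 80, 80, 80, 96]]

56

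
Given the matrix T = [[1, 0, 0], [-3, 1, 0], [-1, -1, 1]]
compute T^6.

[[1, 0, 0], [-18, 1, 0], [39, -6, 1]]

T = I + N where N = [[0, 0, 0], [-3, 0, 0], [-1, -1, 0]] is strictly lower-triangular, so N^3 = 0.
(I + N)^6 = I + 6·N + 15·N^2 = [[1, 0, 0], [-18, 1, 0], [39, -6, 1]].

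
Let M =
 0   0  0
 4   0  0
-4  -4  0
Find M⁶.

M is strictly triangular, hence nilpotent: M³ = 0, so M⁶ = 0.

[[0, 0, 0], [0, 0, 0], [0, 0, 0]]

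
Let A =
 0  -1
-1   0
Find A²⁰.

A² = I (check: tr A = 0 and det A = -1), so A²⁰ = I since 20 is even.

[[1, 0], [0, 1]]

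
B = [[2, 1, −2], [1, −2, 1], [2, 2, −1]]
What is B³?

[[−4, 7, −5], [1, −22, 8], [2, 10, −11]]

B² = [[1, −4, −1], [2, 7, −5], [4, −4, −1]]
B³ = [[−4, 7, −5], [1, −22, 8], [2, 10, −11]]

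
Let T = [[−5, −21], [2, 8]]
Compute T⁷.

[[−761, −2667], [254, 890]]

tr T = 3 and det T = 2, so the characteristic polynomial is λ² − (3)λ + (2) with roots 1 and 2.
Eigenvectors give P = [[7, −3], [−2, 1]] with P⁻¹ = [[1, 3], [2, 7]], and T = P·diag(1, 2)·P⁻¹.
Then T⁷ = P·diag(1, 128)·P⁻¹ = [[7, −384], [−2, 128]] · [[1, 3], [2, 7]] = [[−761, −2667], [254, 890]].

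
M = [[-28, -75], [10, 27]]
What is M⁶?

[[4054, 9975], [-1330, -3261]]

tr M = -1 and det M = -6, so the characteristic polynomial is λ² − (-1)λ + (-6) with roots 2 and -3.
Eigenvectors give P = [[-5, -3], [2, 1]] with P⁻¹ = [[1, 3], [-2, -5]], and M = P·diag(2, -3)·P⁻¹.
Then M⁶ = P·diag(64, 729)·P⁻¹ = [[-320, -2187], [128, 729]] · [[1, 3], [-2, -5]] = [[4054, 9975], [-1330, -3261]].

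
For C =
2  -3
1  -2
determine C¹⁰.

[[1, 0], [0, 1]]

C² = I (check: tr C = 0 and det C = -1), so C¹⁰ = I since 10 is even.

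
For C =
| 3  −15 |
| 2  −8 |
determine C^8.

[[−31269, 94575], [−12610, 38086]]

tr C = −5 and det C = 6, so the characteristic polynomial is λ² − (−5)λ + (6) with roots −3 and −2.
Eigenvectors give P = [[5, −3], [2, −1]] with P⁻¹ = [[−1, 3], [−2, 5]], and C = P·diag(−3, −2)·P⁻¹.
Then C^8 = P·diag(6561, 256)·P⁻¹ = [[32805, −768], [13122, −256]] · [[−1, 3], [−2, 5]] = [[−31269, 94575], [−12610, 38086]].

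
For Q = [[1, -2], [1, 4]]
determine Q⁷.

tr Q = 5 and det Q = 6, so the characteristic polynomial is λ² − (5)λ + (6) with roots 3 and 2.
Eigenvectors give P = [[-1, -2], [1, 1]] with P⁻¹ = [[1, 2], [-1, -1]], and Q = P·diag(3, 2)·P⁻¹.
Then Q⁷ = P·diag(2187, 128)·P⁻¹ = [[-2187, -256], [2187, 128]] · [[1, 2], [-1, -1]] = [[-1931, -4118], [2059, 4246]].

[[-1931, -4118], [2059, 4246]]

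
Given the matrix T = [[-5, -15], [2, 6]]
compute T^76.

[[-5, -15], [2, 6]]

T² = T (a projection; rank 1, trace 1), so T^76 = T.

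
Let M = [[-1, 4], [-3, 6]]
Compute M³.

tr M = 5 and det M = 6, so the characteristic polynomial is λ² − (5)λ + (6) with roots 2 and 3.
Eigenvectors give P = [[4, 1], [3, 1]] with P⁻¹ = [[1, -1], [-3, 4]], and M = P·diag(2, 3)·P⁻¹.
Then M³ = P·diag(8, 27)·P⁻¹ = [[32, 27], [24, 27]] · [[1, -1], [-3, 4]] = [[-49, 76], [-57, 84]].

[[-49, 76], [-57, 84]]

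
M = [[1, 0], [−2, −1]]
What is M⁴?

M² = [[1, 0], [0, 1]]
M³ = [[1, 0], [−2, −1]]
M⁴ = [[1, 0], [0, 1]]

[[1, 0], [0, 1]]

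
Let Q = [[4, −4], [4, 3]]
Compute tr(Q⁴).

−1519

Q² = [[0, −28], [28, −7]]
Q³ = [[−112, −84], [84, −133]]
Q⁴ = [[−784, 196], [−196, −735]]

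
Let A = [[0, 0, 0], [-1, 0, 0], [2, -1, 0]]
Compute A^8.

A is strictly triangular, hence nilpotent: A^3 = 0, so A^8 = 0.

[[0, 0, 0], [0, 0, 0], [0, 0, 0]]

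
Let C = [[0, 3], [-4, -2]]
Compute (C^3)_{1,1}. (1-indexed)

24

C^2 = [[-12, -6], [8, -8]]
C^3 = [[24, -24], [32, 40]]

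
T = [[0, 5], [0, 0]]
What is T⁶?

T is strictly triangular, hence nilpotent: T² = 0, so T⁶ = 0.

[[0, 0], [0, 0]]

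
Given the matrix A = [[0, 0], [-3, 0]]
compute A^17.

A is strictly triangular, hence nilpotent: A^2 = 0, so A^17 = 0.

[[0, 0], [0, 0]]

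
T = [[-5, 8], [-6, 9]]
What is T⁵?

[[-725, 968], [-726, 969]]

tr T = 4 and det T = 3, so the characteristic polynomial is λ² − (4)λ + (3) with roots 1 and 3.
Eigenvectors give P = [[-4, 1], [-3, 1]] with P⁻¹ = [[-1, 1], [-3, 4]], and T = P·diag(1, 3)·P⁻¹.
Then T⁵ = P·diag(1, 243)·P⁻¹ = [[-4, 243], [-3, 243]] · [[-1, 1], [-3, 4]] = [[-725, 968], [-726, 969]].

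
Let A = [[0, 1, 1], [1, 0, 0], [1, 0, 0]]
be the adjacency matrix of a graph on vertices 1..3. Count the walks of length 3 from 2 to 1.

2

The number of length-3 walks from vertex 2 to vertex 1 is entry (2,1) of A^3, where A is the adjacency matrix.
A^2 = [[2, 0, 0], [0, 1, 1], [0, 1, 1]]
A^3 = [[0, 2, 2], [2, 0, 0], [2, 0, 0]]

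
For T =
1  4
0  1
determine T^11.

[[1, 44], [0, 1]]

T = I + N where N = [[0, 4], [0, 0]] is strictly upper-triangular, so N^2 = 0.
(I + N)^11 = I + 11·N = [[1, 44], [0, 1]].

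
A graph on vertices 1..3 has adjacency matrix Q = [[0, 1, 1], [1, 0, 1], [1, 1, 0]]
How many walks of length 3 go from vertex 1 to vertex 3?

3

The number of length-3 walks from vertex 1 to vertex 3 is entry (1,3) of Q^3, where Q is the adjacency matrix.
Q^2 = [[2, 1, 1], [1, 2, 1], [1, 1, 2]]
Q^3 = [[2, 3, 3], [3, 2, 3], [3, 3, 2]]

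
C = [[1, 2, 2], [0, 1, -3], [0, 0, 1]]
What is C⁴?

C = I + N where N = [[0, 2, 2], [0, 0, -3], [0, 0, 0]] is strictly upper-triangular, so N³ = 0.
(I + N)⁴ = I + 4·N + 6·N² = [[1, 8, -28], [0, 1, -12], [0, 0, 1]].

[[1, 8, -28], [0, 1, -12], [0, 0, 1]]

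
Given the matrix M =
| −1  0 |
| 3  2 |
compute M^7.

tr M = 1 and det M = −2, so the characteristic polynomial is λ² − (1)λ + (−2) with roots 2 and −1.
Eigenvectors give P = [[0, 1], [−1, −1]] with P⁻¹ = [[−1, −1], [1, 0]], and M = P·diag(2, −1)·P⁻¹.
Then M^7 = P·diag(128, −1)·P⁻¹ = [[0, −1], [−128, 1]] · [[−1, −1], [1, 0]] = [[−1, 0], [129, 128]].

[[−1, 0], [129, 128]]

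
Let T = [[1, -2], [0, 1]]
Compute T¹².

T = I + N where N = [[0, -2], [0, 0]] is strictly upper-triangular, so N² = 0.
(I + N)¹² = I + 12·N = [[1, -24], [0, 1]].

[[1, -24], [0, 1]]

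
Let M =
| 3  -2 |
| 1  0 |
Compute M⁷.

tr M = 3 and det M = 2, so the characteristic polynomial is λ² − (3)λ + (2) with roots 2 and 1.
Eigenvectors give P = [[2, 1], [1, 1]] with P⁻¹ = [[1, -1], [-1, 2]], and M = P·diag(2, 1)·P⁻¹.
Then M⁷ = P·diag(128, 1)·P⁻¹ = [[256, 1], [128, 1]] · [[1, -1], [-1, 2]] = [[255, -254], [127, -126]].

[[255, -254], [127, -126]]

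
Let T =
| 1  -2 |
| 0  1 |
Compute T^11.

[[1, -22], [0, 1]]

T = I + N where N = [[0, -2], [0, 0]] is strictly upper-triangular, so N^2 = 0.
(I + N)^11 = I + 11·N = [[1, -22], [0, 1]].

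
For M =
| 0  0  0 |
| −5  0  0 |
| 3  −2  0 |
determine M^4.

M is strictly triangular, hence nilpotent: M^3 = 0, so M^4 = 0.

[[0, 0, 0], [0, 0, 0], [0, 0, 0]]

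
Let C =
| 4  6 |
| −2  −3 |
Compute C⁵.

C² = C (a projection; rank 1, trace 1), so C⁵ = C.

[[4, 6], [−2, −3]]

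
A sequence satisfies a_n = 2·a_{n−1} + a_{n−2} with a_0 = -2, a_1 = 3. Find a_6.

152

With companion matrix B = [[2, 1], [1, 0]], [a_n, a_{n−1}]ᵀ = B·[a_{n−1}, a_{n−2}]ᵀ, so [a_6, a_5]ᵀ = B^5·[a_1, a_0]ᵀ.
B^5 = [[70, 29], [29, 12]], giving [a_6, a_5]ᵀ = [[152], [63]].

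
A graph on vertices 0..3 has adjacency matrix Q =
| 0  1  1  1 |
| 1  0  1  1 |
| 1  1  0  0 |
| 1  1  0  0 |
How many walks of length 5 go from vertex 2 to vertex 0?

The number of length-5 walks from vertex 2 to vertex 0 is entry (2,0) of Q⁵, where Q is the adjacency matrix.
Q² = [[3, 2, 1, 1], [2, 3, 1, 1], [1, 1, 2, 2], [1, 1, 2, 2]]
Q³ = [[4, 5, 5, 5], [5, 4, 5, 5], [5, 5, 2, 2], [5, 5, 2, 2]]
Q⁴ = [[15, 14, 9, 9], [14, 15, 9, 9], [9, 9, 10, 10], [9, 9, 10, 10]]
Q⁵ = [[32, 33, 29, 29], [33, 32, 29, 29], [29, 29, 18, 18], [29, 29, 18, 18]]

29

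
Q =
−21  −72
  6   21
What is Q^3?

tr Q = 0 and det Q = −9, so the characteristic polynomial is λ² − (0)λ + (−9) with roots 3 and −3.
Eigenvectors give P = [[−3, 4], [1, −1]] with P⁻¹ = [[1, 4], [1, 3]], and Q = P·diag(3, −3)·P⁻¹.
Then Q^3 = P·diag(27, −27)·P⁻¹ = [[−81, −108], [27, 27]] · [[1, 4], [1, 3]] = [[−189, −648], [54, 189]].

[[−189, −648], [54, 189]]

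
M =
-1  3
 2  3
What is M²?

[[7, 6], [4, 15]]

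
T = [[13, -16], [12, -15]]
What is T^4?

tr T = -2 and det T = -3, so the characteristic polynomial is λ² − (-2)λ + (-3) with roots -3 and 1.
Eigenvectors give P = [[1, 4], [1, 3]] with P⁻¹ = [[-3, 4], [1, -1]], and T = P·diag(-3, 1)·P⁻¹.
Then T^4 = P·diag(81, 1)·P⁻¹ = [[81, 4], [81, 3]] · [[-3, 4], [1, -1]] = [[-239, 320], [-240, 321]].

[[-239, 320], [-240, 321]]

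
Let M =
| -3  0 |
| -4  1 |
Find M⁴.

[[81, 0], [80, 1]]

tr M = -2 and det M = -3, so the characteristic polynomial is λ² − (-2)λ + (-3) with roots -3 and 1.
Eigenvectors give P = [[1, 0], [1, -1]] with P⁻¹ = [[1, 0], [1, -1]], and M = P·diag(-3, 1)·P⁻¹.
Then M⁴ = P·diag(81, 1)·P⁻¹ = [[81, 0], [81, -1]] · [[1, 0], [1, -1]] = [[81, 0], [80, 1]].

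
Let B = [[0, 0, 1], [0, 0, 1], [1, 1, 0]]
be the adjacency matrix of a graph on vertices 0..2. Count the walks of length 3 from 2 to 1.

2

The number of length-3 walks from vertex 2 to vertex 1 is entry (2,1) of B³, where B is the adjacency matrix.
B² = [[1, 1, 0], [1, 1, 0], [0, 0, 2]]
B³ = [[0, 0, 2], [0, 0, 2], [2, 2, 0]]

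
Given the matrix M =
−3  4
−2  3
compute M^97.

[[−3, 4], [−2, 3]]

M² = I (check: tr M = 0 and det M = −1), so M^97 = M since 97 is odd.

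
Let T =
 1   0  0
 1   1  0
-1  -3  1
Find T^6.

T = I + N where N = [[0, 0, 0], [1, 0, 0], [-1, -3, 0]] is strictly lower-triangular, so N^3 = 0.
(I + N)^6 = I + 6·N + 15·N^2 = [[1, 0, 0], [6, 1, 0], [-51, -18, 1]].

[[1, 0, 0], [6, 1, 0], [-51, -18, 1]]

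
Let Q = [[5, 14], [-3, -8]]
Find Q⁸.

tr Q = -3 and det Q = 2, so the characteristic polynomial is λ² − (-3)λ + (2) with roots -2 and -1.
Eigenvectors give P = [[-2, 7], [1, -3]] with P⁻¹ = [[3, 7], [1, 2]], and Q = P·diag(-2, -1)·P⁻¹.
Then Q⁸ = P·diag(256, 1)·P⁻¹ = [[-512, 7], [256, -3]] · [[3, 7], [1, 2]] = [[-1529, -3570], [765, 1786]].

[[-1529, -3570], [765, 1786]]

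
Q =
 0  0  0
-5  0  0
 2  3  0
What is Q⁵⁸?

Q is strictly triangular, hence nilpotent: Q³ = 0, so Q⁵⁸ = 0.

[[0, 0, 0], [0, 0, 0], [0, 0, 0]]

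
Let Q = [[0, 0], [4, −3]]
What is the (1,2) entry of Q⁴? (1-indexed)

Q² = [[0, 0], [−12, 9]]
Q³ = [[0, 0], [36, −27]]
Q⁴ = [[0, 0], [−108, 81]]

0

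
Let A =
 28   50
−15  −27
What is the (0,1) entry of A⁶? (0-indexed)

6650

tr A = 1 and det A = −6, so the characteristic polynomial is λ² − (1)λ + (−6) with roots 3 and −2.
Eigenvectors give P = [[−2, −5], [1, 3]] with P⁻¹ = [[−3, −5], [1, 2]], and A = P·diag(3, −2)·P⁻¹.
Then A⁶ = P·diag(729, 64)·P⁻¹ = [[−1458, −320], [729, 192]] · [[−3, −5], [1, 2]] = [[4054, 6650], [−1995, −3261]].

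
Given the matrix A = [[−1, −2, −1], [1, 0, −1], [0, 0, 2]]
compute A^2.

[[−1, 2, 1], [−1, −2, −3], [0, 0, 4]]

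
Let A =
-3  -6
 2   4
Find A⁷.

A² = A (a projection; rank 1, trace 1), so A⁷ = A.

[[-3, -6], [2, 4]]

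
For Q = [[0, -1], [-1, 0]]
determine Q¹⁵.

[[0, -1], [-1, 0]]

Q² = I (check: tr Q = 0 and det Q = -1), so Q¹⁵ = Q since 15 is odd.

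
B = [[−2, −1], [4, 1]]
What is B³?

[[4, 1], [−4, 1]]

B² = [[0, 1], [−4, −3]]
B³ = [[4, 1], [−4, 1]]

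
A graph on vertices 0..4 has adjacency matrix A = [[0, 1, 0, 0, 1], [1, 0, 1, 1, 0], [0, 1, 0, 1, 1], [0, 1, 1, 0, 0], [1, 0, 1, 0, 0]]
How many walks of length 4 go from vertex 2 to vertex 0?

The number of length-4 walks from vertex 2 to vertex 0 is entry (2,0) of A^4, where A is the adjacency matrix.
A^2 = [[2, 0, 2, 1, 0], [0, 3, 1, 1, 2], [2, 1, 3, 1, 0], [1, 1, 1, 2, 1], [0, 2, 0, 1, 2]]
A^3 = [[0, 5, 1, 2, 4], [5, 2, 6, 4, 1], [1, 6, 2, 4, 5], [2, 4, 4, 2, 2], [4, 1, 5, 2, 0]]
A^4 = [[9, 3, 11, 6, 1], [3, 15, 7, 8, 11], [11, 7, 15, 8, 3], [6, 8, 8, 8, 6], [1, 11, 3, 6, 9]]

11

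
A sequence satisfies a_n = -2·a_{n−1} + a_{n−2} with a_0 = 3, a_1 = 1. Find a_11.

-1393

With companion matrix B = [[-2, 1], [1, 0]], [a_n, a_{n−1}]ᵀ = B·[a_{n−1}, a_{n−2}]ᵀ, so [a_11, a_10]ᵀ = B¹⁰·[a_1, a_0]ᵀ.
B¹⁰ = [[5741, -2378], [-2378, 985]], giving [a_11, a_10]ᵀ = [[-1393], [577]].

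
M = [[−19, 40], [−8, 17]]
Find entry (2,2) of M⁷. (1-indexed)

tr M = −2 and det M = −3, so the characteristic polynomial is λ² − (−2)λ + (−3) with roots −3 and 1.
Eigenvectors give P = [[5, 2], [2, 1]] with P⁻¹ = [[1, −2], [−2, 5]], and M = P·diag(−3, 1)·P⁻¹.
Then M⁷ = P·diag(−2187, 1)·P⁻¹ = [[−10935, 2], [−4374, 1]] · [[1, −2], [−2, 5]] = [[−10939, 21880], [−4376, 8753]].

8753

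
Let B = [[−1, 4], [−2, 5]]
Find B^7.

[[−2185, 4372], [−2186, 4373]]

tr B = 4 and det B = 3, so the characteristic polynomial is λ² − (4)λ + (3) with roots 1 and 3.
Eigenvectors give P = [[2, −1], [1, −1]] with P⁻¹ = [[1, −1], [1, −2]], and B = P·diag(1, 3)·P⁻¹.
Then B^7 = P·diag(1, 2187)·P⁻¹ = [[2, −2187], [1, −2187]] · [[1, −1], [1, −2]] = [[−2185, 4372], [−2186, 4373]].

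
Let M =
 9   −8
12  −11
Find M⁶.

tr M = −2 and det M = −3, so the characteristic polynomial is λ² − (−2)λ + (−3) with roots −3 and 1.
Eigenvectors give P = [[−2, 1], [−3, 1]] with P⁻¹ = [[1, −1], [3, −2]], and M = P·diag(−3, 1)·P⁻¹.
Then M⁶ = P·diag(729, 1)·P⁻¹ = [[−1458, 1], [−2187, 1]] · [[1, −1], [3, −2]] = [[−1455, 1456], [−2184, 2185]].

[[−1455, 1456], [−2184, 2185]]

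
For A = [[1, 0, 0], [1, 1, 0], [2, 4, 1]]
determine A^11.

A = I + N where N = [[0, 0, 0], [1, 0, 0], [2, 4, 0]] is strictly lower-triangular, so N^3 = 0.
(I + N)^11 = I + 11·N + 55·N^2 = [[1, 0, 0], [11, 1, 0], [242, 44, 1]].

[[1, 0, 0], [11, 1, 0], [242, 44, 1]]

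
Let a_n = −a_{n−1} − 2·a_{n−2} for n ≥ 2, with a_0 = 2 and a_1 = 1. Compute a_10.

With companion matrix B = [[−1, −2], [1, 0]], [a_n, a_{n−1}]ᵀ = B·[a_{n−1}, a_{n−2}]ᵀ, so [a_10, a_9]ᵀ = B^9·[a_1, a_0]ᵀ.
B^9 = [[11, 34], [−17, −6]], giving [a_10, a_9]ᵀ = [[79], [−29]].

79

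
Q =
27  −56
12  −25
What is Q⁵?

[[1707, −3416], [732, −1465]]

tr Q = 2 and det Q = −3, so the characteristic polynomial is λ² − (2)λ + (−3) with roots 3 and −1.
Eigenvectors give P = [[7, −2], [3, −1]] with P⁻¹ = [[1, −2], [3, −7]], and Q = P·diag(3, −1)·P⁻¹.
Then Q⁵ = P·diag(243, −1)·P⁻¹ = [[1701, 2], [729, 1]] · [[1, −2], [3, −7]] = [[1707, −3416], [732, −1465]].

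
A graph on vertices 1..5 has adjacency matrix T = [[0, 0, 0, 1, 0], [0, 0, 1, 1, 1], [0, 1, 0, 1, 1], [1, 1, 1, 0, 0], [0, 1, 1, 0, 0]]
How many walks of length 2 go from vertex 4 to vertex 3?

1

The number of length-2 walks from vertex 4 to vertex 3 is entry (4,3) of T², where T is the adjacency matrix.
T² = [[1, 1, 1, 0, 0], [1, 3, 2, 1, 1], [1, 2, 3, 1, 1], [0, 1, 1, 3, 2], [0, 1, 1, 2, 2]]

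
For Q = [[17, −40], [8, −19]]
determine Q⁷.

[[8753, −21880], [4376, −10939]]

tr Q = −2 and det Q = −3, so the characteristic polynomial is λ² − (−2)λ + (−3) with roots 1 and −3.
Eigenvectors give P = [[5, 2], [2, 1]] with P⁻¹ = [[1, −2], [−2, 5]], and Q = P·diag(1, −3)·P⁻¹.
Then Q⁷ = P·diag(1, −2187)·P⁻¹ = [[5, −4374], [2, −2187]] · [[1, −2], [−2, 5]] = [[8753, −21880], [4376, −10939]].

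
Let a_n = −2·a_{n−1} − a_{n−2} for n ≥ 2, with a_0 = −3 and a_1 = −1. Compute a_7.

With companion matrix C = [[−2, −1], [1, 0]], [a_n, a_{n−1}]ᵀ = C·[a_{n−1}, a_{n−2}]ᵀ, so [a_7, a_6]ᵀ = C⁶·[a_1, a_0]ᵀ.
C⁶ = [[7, 6], [−6, −5]], giving [a_7, a_6]ᵀ = [[−25], [21]].

−25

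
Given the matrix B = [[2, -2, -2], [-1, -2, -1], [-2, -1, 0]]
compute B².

[[10, 2, -2], [2, 7, 4], [-3, 6, 5]]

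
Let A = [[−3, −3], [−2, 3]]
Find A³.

[[−45, −45], [−30, 45]]

A² = [[15, 0], [0, 15]]
A³ = [[−45, −45], [−30, 45]]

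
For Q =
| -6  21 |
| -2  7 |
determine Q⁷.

[[-6, 21], [-2, 7]]

Q² = Q (a projection; rank 1, trace 1), so Q⁷ = Q.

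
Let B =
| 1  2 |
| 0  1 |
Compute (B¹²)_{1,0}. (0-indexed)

B = I + N where N = [[0, 2], [0, 0]] is strictly upper-triangular, so N² = 0.
(I + N)¹² = I + 12·N = [[1, 24], [0, 1]].

0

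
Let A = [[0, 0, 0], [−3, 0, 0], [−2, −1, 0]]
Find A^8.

A is strictly triangular, hence nilpotent: A^3 = 0, so A^8 = 0.

[[0, 0, 0], [0, 0, 0], [0, 0, 0]]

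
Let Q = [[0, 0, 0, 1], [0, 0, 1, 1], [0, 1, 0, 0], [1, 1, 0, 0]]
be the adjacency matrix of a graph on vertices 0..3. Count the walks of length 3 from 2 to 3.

0

The number of length-3 walks from vertex 2 to vertex 3 is entry (2,3) of Q^3, where Q is the adjacency matrix.
Q^2 = [[1, 1, 0, 0], [1, 2, 0, 0], [0, 0, 1, 1], [0, 0, 1, 2]]
Q^3 = [[0, 0, 1, 2], [0, 0, 2, 3], [1, 2, 0, 0], [2, 3, 0, 0]]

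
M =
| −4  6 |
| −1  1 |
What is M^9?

[[−1534, 3066], [−511, 1021]]

tr M = −3 and det M = 2, so the characteristic polynomial is λ² − (−3)λ + (2) with roots −2 and −1.
Eigenvectors give P = [[3, −2], [1, −1]] with P⁻¹ = [[1, −2], [1, −3]], and M = P·diag(−2, −1)·P⁻¹.
Then M^9 = P·diag(−512, −1)·P⁻¹ = [[−1536, 2], [−512, 1]] · [[1, −2], [1, −3]] = [[−1534, 3066], [−511, 1021]].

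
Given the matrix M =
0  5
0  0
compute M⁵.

M is strictly triangular, hence nilpotent: M² = 0, so M⁵ = 0.

[[0, 0], [0, 0]]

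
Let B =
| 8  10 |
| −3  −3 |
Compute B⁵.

[[1298, 2110], [−633, −1023]]

tr B = 5 and det B = 6, so the characteristic polynomial is λ² − (5)λ + (6) with roots 2 and 3.
Eigenvectors give P = [[−5, −2], [3, 1]] with P⁻¹ = [[1, 2], [−3, −5]], and B = P·diag(2, 3)·P⁻¹.
Then B⁵ = P·diag(32, 243)·P⁻¹ = [[−160, −486], [96, 243]] · [[1, 2], [−3, −5]] = [[1298, 2110], [−633, −1023]].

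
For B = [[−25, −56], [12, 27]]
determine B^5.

tr B = 2 and det B = −3, so the characteristic polynomial is λ² − (2)λ + (−3) with roots 3 and −1.
Eigenvectors give P = [[−2, 7], [1, −3]] with P⁻¹ = [[3, 7], [1, 2]], and B = P·diag(3, −1)·P⁻¹.
Then B^5 = P·diag(243, −1)·P⁻¹ = [[−486, −7], [243, 3]] · [[3, 7], [1, 2]] = [[−1465, −3416], [732, 1707]].

[[−1465, −3416], [732, 1707]]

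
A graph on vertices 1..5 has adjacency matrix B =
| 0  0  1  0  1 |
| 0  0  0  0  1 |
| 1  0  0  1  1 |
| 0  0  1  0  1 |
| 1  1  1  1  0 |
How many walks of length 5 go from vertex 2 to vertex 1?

10

The number of length-5 walks from vertex 2 to vertex 1 is entry (2,1) of B⁵, where B is the adjacency matrix.
B² = [[2, 1, 1, 2, 1], [1, 1, 1, 1, 0], [1, 1, 3, 1, 2], [2, 1, 1, 2, 1], [1, 0, 2, 1, 4]]
B³ = [[2, 1, 5, 2, 6], [1, 0, 2, 1, 4], [5, 2, 4, 5, 6], [2, 1, 5, 2, 6], [6, 4, 6, 6, 4]]
B⁴ = [[11, 6, 10, 11, 10], [6, 4, 6, 6, 4], [10, 6, 16, 10, 16], [11, 6, 10, 11, 10], [10, 4, 16, 10, 22]]
B⁵ = [[20, 10, 32, 20, 38], [10, 4, 16, 10, 22], [32, 16, 36, 32, 42], [20, 10, 32, 20, 38], [38, 22, 42, 38, 40]]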